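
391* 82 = 32062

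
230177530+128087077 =358264607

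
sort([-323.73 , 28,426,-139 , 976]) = [ -323.73,-139,28, 426,  976] 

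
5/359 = 5/359 = 0.01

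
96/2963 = 96/2963 = 0.03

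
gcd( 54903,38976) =3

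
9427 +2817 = 12244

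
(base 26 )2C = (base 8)100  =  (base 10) 64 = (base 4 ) 1000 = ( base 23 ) 2I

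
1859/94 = 1859/94 = 19.78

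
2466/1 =2466 = 2466.00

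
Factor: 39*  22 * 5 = 2^1 * 3^1 * 5^1*11^1*13^1 = 4290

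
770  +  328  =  1098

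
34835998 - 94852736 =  - 60016738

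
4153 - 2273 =1880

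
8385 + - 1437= 6948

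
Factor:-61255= - 5^1*12251^1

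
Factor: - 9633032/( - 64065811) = 2^3*41^1*43^1*683^1 *1151^( - 1)*55661^( - 1 )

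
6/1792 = 3/896 = 0.00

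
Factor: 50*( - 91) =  - 4550=- 2^1*5^2*7^1*13^1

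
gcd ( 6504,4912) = 8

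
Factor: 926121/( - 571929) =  - 7^1*311^( -1)*613^ ( - 1)*44101^1 = - 308707/190643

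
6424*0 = 0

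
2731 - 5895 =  - 3164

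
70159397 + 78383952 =148543349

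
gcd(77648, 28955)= 1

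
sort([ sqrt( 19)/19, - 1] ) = [ - 1,sqrt(19) /19]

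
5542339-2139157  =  3403182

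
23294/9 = 2588 + 2/9 = 2588.22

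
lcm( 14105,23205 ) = 719355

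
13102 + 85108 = 98210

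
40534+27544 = 68078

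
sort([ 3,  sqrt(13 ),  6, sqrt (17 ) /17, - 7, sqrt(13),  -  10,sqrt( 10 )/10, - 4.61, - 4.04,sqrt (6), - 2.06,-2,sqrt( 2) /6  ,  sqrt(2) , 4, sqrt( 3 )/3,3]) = [ - 10, - 7, - 4.61, - 4.04,-2.06, - 2, sqrt(2 )/6,sqrt(17)/17, sqrt(10) /10,sqrt(3)/3, sqrt(2 ),sqrt ( 6),  3,  3,sqrt(13 ), sqrt( 13 ),4,6 ]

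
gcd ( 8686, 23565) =1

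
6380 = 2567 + 3813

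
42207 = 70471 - 28264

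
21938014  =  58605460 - 36667446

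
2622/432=6 + 5/72 = 6.07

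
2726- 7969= - 5243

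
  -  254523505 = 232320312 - 486843817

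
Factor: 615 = 3^1*5^1*41^1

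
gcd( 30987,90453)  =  33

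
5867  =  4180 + 1687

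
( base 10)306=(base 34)90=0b100110010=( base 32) 9i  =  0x132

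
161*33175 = 5341175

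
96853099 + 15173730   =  112026829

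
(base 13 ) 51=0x42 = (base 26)2E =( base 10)66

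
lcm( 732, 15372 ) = 15372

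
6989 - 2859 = 4130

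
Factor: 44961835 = 5^1  *59^1 * 173^1*881^1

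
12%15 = 12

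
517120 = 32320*16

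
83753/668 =125+253/668=125.38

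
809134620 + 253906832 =1063041452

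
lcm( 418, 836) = 836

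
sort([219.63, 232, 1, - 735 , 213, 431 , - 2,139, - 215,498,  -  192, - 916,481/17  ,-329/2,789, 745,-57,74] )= [ - 916, - 735,-215 , - 192, - 329/2, - 57, - 2,1,481/17,74,139, 213,219.63,232, 431, 498,745 , 789]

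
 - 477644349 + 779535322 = 301890973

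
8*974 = 7792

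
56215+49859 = 106074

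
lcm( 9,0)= 0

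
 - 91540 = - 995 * 92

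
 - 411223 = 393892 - 805115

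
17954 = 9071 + 8883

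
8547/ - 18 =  -2849/6 =- 474.83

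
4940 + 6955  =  11895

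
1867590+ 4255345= 6122935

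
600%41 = 26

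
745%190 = 175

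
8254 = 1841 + 6413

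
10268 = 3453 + 6815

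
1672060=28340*59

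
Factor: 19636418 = 2^1*37^1 * 443^1 *599^1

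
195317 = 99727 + 95590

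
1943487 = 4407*441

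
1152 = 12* 96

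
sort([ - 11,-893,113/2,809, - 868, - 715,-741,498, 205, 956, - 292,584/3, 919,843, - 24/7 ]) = [ - 893, - 868, - 741, - 715, - 292,-11, - 24/7,113/2, 584/3  ,  205,498,809, 843,919,956]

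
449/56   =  8 + 1/56 = 8.02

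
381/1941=127/647 = 0.20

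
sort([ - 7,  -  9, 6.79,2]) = [ - 9,-7, 2, 6.79] 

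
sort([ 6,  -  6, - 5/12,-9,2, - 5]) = [-9,  -  6,-5, - 5/12, 2,6]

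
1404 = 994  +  410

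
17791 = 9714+8077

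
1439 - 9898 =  - 8459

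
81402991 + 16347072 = 97750063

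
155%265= 155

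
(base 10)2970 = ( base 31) 32P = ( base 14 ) 1122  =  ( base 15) D30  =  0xb9a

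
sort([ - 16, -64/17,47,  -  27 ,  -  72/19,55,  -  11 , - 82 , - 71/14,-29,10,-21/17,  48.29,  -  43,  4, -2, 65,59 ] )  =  [-82, - 43, - 29,- 27, - 16,  -  11,-71/14, - 72/19, - 64/17, - 2,- 21/17, 4,10, 47,  48.29, 55,59, 65]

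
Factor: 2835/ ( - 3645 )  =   - 3^ (-2 )*7^1 = - 7/9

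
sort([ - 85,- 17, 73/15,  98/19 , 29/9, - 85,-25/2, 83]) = [ - 85, - 85, - 17 , - 25/2,  29/9,73/15,98/19 , 83 ]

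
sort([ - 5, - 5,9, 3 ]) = [ - 5, - 5,  3 , 9 ] 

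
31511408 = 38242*824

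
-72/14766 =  - 12/2461 =- 0.00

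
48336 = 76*636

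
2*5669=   11338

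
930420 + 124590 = 1055010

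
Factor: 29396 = 2^2*7349^1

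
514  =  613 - 99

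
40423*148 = 5982604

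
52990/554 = 26495/277=95.65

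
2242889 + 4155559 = 6398448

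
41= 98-57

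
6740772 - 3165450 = 3575322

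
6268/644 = 9 + 118/161 = 9.73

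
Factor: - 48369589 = - 173^1*279593^1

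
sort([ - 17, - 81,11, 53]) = [ - 81, - 17,11  ,  53 ] 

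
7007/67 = 104 + 39/67 = 104.58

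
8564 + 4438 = 13002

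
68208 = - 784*( - 87) 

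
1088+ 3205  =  4293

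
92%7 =1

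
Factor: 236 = 2^2*59^1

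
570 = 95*6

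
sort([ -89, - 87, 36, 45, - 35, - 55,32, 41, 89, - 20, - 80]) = [  -  89, - 87, - 80, - 55, - 35, - 20,32, 36, 41, 45 , 89 ] 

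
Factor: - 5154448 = - 2^4*13^1 * 24781^1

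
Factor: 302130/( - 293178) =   -  135/131= -3^3*5^1*131^( - 1)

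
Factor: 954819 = 3^2*277^1*383^1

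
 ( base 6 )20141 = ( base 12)1651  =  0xA5D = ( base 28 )3al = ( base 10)2653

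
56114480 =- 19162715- -75277195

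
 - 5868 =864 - 6732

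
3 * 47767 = 143301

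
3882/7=554+4/7 = 554.57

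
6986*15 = 104790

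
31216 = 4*7804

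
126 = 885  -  759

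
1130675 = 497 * 2275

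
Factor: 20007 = 3^4*13^1*19^1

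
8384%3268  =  1848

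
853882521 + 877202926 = 1731085447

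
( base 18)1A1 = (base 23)LM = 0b111111001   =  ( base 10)505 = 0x1f9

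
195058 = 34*5737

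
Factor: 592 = 2^4*37^1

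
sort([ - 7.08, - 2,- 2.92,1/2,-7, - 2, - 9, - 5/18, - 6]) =[-9 , - 7.08, - 7,-6, - 2.92, - 2, - 2, - 5/18, 1/2]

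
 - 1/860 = -1/860 =- 0.00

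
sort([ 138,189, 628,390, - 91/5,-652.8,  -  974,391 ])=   [ - 974, - 652.8 , - 91/5,138,  189,390,  391 , 628]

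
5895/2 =5895/2 = 2947.50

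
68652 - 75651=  - 6999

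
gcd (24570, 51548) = 14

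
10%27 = 10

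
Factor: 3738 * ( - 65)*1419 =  - 344774430 = -2^1*3^2* 5^1 * 7^1*11^1*13^1*43^1*89^1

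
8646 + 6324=14970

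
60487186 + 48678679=109165865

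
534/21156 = 89/3526 = 0.03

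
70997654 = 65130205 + 5867449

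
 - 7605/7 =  - 7605/7 = -  1086.43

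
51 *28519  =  1454469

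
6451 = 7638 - 1187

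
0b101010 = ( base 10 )42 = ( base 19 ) 24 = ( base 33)19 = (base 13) 33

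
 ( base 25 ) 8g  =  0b11011000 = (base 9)260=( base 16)d8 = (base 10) 216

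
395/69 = 395/69 = 5.72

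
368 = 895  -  527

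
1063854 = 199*5346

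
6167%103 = 90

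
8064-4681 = 3383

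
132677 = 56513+76164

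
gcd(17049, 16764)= 3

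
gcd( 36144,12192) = 48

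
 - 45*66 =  - 2970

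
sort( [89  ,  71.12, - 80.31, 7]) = [ - 80.31, 7,71.12, 89 ] 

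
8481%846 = 21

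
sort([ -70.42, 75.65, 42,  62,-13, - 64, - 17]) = [-70.42,-64, - 17,  -  13, 42 , 62, 75.65]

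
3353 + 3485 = 6838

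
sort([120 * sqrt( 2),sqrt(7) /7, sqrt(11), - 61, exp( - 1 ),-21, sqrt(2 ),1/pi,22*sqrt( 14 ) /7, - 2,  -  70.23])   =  [ - 70.23, - 61,-21, - 2, 1/pi,exp( - 1),sqrt ( 7 ) /7,sqrt(2 ),sqrt( 11 ), 22*sqrt(14)/7,  120 * sqrt(2 )]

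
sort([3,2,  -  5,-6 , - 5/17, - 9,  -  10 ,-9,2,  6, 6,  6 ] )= [ - 10 , - 9, - 9, - 6,-5,  -  5/17 , 2,2,3,6,6, 6] 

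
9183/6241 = 9183/6241  =  1.47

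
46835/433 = 46835/433 = 108.16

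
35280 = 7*5040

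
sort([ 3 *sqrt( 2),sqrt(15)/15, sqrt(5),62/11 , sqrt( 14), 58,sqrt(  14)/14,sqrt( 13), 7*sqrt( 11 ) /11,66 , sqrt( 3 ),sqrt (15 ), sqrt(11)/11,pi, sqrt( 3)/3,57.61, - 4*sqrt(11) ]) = [ - 4*sqrt( 11),sqrt( 15 ) /15,sqrt(14)/14,  sqrt( 11)/11,  sqrt( 3)/3,sqrt(3),  7*sqrt( 11)/11,sqrt( 5 ),pi,sqrt( 13),sqrt( 14), sqrt( 15),3*sqrt( 2),62/11,57.61,58, 66 ]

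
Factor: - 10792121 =-151^1*71471^1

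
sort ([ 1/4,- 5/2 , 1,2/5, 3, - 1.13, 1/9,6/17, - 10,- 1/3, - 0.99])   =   [ - 10, - 5/2,  -  1.13, - 0.99, - 1/3,1/9,1/4, 6/17,2/5, 1 , 3]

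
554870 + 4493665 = 5048535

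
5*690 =3450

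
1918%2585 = 1918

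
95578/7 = 13654 = 13654.00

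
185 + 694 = 879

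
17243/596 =17243/596 = 28.93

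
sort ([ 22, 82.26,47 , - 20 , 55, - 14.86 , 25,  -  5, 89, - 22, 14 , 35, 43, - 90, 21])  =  [ - 90, - 22, - 20,-14.86, - 5,14,21,22,25,35,43, 47,55, 82.26, 89]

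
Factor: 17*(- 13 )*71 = -13^1*17^1*71^1 = - 15691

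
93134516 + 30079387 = 123213903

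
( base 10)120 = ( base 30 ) 40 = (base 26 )4G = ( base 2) 1111000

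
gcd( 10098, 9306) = 198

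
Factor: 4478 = 2^1*2239^1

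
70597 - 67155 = 3442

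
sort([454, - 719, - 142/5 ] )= [ - 719, - 142/5,454]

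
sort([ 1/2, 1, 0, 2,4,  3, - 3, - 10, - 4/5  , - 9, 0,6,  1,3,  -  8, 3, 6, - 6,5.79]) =[ -10, - 9, - 8,  -  6,  -  3, - 4/5,0, 0, 1/2, 1, 1,2, 3, 3, 3,4,5.79,  6, 6 ] 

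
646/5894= 323/2947 = 0.11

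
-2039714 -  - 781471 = -1258243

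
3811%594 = 247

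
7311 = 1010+6301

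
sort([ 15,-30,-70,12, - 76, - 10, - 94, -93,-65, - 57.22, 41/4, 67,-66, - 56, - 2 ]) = [-94,-93,-76,-70, - 66, -65,-57.22, - 56, - 30, - 10, - 2, 41/4,12 , 15,67] 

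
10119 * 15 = 151785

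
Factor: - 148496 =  - 2^4*9281^1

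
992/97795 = 992/97795  =  0.01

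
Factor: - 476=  - 2^2*7^1*17^1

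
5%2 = 1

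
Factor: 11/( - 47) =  - 11^1 *47^( -1 ) 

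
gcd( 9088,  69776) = 16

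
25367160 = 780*32522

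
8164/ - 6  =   - 1361 + 1/3 = - 1360.67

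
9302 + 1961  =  11263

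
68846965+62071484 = 130918449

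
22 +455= 477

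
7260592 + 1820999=9081591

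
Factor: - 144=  - 2^4*3^2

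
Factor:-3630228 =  - 2^2  *  3^1*7^1*23^1*1879^1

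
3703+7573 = 11276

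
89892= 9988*9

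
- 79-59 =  - 138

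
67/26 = 2 + 15/26 = 2.58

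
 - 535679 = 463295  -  998974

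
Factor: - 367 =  - 367^1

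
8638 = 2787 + 5851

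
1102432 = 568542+533890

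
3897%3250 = 647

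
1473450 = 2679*550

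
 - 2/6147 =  - 2/6147 = - 0.00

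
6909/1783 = 6909/1783 = 3.87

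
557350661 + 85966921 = 643317582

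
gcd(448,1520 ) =16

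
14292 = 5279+9013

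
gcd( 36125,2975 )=425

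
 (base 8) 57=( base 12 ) 3b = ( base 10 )47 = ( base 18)2B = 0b101111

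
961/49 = 19+30/49 =19.61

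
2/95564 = 1/47782 = 0.00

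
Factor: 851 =23^1*37^1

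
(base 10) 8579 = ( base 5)233304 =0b10000110000011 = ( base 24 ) ELB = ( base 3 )102202202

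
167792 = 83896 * 2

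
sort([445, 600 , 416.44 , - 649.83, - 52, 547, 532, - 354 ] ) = [- 649.83, - 354, - 52,  416.44, 445, 532,547, 600]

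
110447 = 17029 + 93418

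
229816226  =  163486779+66329447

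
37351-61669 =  - 24318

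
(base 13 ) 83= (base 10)107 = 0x6B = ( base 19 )5c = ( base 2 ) 1101011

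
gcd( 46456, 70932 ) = 4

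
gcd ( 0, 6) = 6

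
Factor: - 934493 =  - 7^1*133499^1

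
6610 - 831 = 5779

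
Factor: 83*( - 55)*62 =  - 2^1*5^1*11^1 * 31^1*83^1  =  -  283030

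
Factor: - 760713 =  - 3^1* 43^1*5897^1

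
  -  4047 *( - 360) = 1456920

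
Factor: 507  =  3^1*13^2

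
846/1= 846 = 846.00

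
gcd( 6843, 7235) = 1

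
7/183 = 7/183= 0.04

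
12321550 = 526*23425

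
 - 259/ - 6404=259/6404 =0.04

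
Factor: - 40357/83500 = -2^( -2)*5^(-3)*167^( - 1)*40357^1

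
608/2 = 304 = 304.00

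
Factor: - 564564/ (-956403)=2^2*3^(-1)*11^1*13^1  *17^( - 1 )*19^(-1)= 572/969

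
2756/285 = 2756/285 = 9.67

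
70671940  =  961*73540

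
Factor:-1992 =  - 2^3*3^1 * 83^1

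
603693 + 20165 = 623858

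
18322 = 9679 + 8643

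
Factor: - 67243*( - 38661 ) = 2599681623 = 3^1*7^2*11^1*263^1 * 6113^1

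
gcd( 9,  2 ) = 1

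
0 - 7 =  - 7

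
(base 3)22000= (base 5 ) 1331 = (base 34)6c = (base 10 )216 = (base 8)330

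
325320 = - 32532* ( -10)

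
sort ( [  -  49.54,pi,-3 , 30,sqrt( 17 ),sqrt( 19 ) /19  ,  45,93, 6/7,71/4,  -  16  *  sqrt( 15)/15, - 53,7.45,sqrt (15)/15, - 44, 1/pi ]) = [ - 53, -49.54, - 44, -16*sqrt(15 )/15, - 3,sqrt(19)/19, sqrt( 15)/15,1/pi, 6/7,  pi, sqrt( 17),7.45, 71/4, 30,45 , 93]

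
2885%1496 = 1389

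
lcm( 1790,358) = 1790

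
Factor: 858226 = 2^1*29^1*14797^1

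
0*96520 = 0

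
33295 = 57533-24238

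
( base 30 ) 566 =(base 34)41s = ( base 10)4686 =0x124E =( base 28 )5ra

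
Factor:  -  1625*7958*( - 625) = 8082343750 = 2^1*5^7*13^1*23^1*173^1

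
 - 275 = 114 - 389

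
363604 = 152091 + 211513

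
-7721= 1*( - 7721)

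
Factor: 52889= 52889^1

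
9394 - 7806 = 1588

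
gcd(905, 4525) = 905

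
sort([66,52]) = [ 52, 66 ]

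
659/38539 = 659/38539=   0.02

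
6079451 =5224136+855315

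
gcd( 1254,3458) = 38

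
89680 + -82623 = 7057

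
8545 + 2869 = 11414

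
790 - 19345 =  - 18555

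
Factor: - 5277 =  - 3^1 * 1759^1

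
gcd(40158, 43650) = 1746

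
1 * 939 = 939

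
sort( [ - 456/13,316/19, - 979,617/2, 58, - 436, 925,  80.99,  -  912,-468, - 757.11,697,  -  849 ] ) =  [ - 979, - 912, - 849, - 757.11, - 468, - 436, - 456/13,  316/19,  58  ,  80.99,617/2, 697,925]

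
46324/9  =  5147 + 1/9 =5147.11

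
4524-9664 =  - 5140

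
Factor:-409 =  - 409^1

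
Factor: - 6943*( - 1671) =11601753 =3^1 *53^1*131^1*557^1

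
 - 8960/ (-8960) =1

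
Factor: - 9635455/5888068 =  - 2^(  -  2) * 5^1*1163^1*1657^1 * 1472017^(- 1 )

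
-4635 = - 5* 927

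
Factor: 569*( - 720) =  - 409680 = - 2^4*3^2*5^1*569^1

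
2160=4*540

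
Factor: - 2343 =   -  3^1*11^1 *71^1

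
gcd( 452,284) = 4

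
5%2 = 1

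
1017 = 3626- 2609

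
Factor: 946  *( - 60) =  - 2^3*3^1*5^1*11^1*43^1=- 56760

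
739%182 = 11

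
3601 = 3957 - 356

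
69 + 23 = 92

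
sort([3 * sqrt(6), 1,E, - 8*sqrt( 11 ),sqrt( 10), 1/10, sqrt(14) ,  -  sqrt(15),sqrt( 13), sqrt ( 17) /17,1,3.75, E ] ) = [ - 8*sqrt(11), - sqrt( 15 ) , 1/10,sqrt(17 ) /17,1,1 , E,  E , sqrt(10 ),sqrt( 13 ) , sqrt( 14),3.75,3*sqrt(6 ) ] 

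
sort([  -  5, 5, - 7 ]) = [-7,-5, 5]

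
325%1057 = 325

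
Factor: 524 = 2^2*131^1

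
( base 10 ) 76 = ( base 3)2211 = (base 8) 114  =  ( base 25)31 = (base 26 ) 2o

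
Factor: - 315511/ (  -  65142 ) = 2^ ( -1 )*3^(  -  2)*7^1*11^( - 1)*137^1=959/198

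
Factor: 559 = 13^1 *43^1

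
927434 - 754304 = 173130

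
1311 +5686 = 6997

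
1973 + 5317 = 7290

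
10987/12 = 915 + 7/12 = 915.58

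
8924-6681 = 2243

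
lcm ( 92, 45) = 4140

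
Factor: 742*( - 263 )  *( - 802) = 2^2*7^1*53^1*263^1*401^1 = 156507092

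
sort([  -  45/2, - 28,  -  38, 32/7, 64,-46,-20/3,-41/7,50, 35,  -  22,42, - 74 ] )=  [-74 ,-46,-38, - 28, - 45/2,-22 ,-20/3, - 41/7,32/7,35, 42, 50, 64]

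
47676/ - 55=- 867 + 9/55 = - 866.84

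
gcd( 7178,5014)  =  2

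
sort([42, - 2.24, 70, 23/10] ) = [ - 2.24, 23/10 , 42, 70 ]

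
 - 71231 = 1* ( - 71231 )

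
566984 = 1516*374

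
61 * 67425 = 4112925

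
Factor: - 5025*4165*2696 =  - 2^3*3^1*5^3*7^2 * 17^1*67^1*337^1=- 56424921000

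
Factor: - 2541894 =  - 2^1* 3^1*423649^1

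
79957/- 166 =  - 79957/166 = -481.67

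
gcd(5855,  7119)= 1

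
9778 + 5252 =15030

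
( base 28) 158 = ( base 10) 932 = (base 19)2b1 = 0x3A4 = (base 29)134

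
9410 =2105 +7305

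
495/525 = 33/35 = 0.94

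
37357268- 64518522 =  - 27161254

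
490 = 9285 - 8795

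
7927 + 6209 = 14136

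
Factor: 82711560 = 2^3*3^1 *5^1*19^1*36277^1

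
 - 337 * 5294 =- 1784078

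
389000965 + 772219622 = 1161220587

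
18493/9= 2054 + 7/9  =  2054.78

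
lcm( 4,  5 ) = 20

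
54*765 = 41310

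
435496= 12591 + 422905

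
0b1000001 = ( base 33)1w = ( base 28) 29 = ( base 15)45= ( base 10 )65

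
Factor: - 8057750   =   - 2^1 * 5^3*167^1*193^1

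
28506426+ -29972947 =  - 1466521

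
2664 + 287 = 2951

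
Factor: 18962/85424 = 2^( - 3 )*281^( - 1 )*499^1 = 499/2248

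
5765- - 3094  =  8859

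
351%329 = 22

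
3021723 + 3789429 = 6811152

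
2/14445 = 2/14445 = 0.00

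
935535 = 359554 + 575981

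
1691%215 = 186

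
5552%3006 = 2546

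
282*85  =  23970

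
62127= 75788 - 13661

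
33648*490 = 16487520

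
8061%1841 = 697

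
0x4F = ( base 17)4B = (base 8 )117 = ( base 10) 79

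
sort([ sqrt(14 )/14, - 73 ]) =[  -  73,sqrt( 14 ) /14]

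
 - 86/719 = -86/719 = - 0.12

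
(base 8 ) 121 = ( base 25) 36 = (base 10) 81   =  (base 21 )3I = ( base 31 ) 2J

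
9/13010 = 9/13010 = 0.00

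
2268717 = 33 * 68749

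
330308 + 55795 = 386103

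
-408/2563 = -1 + 2155/2563= - 0.16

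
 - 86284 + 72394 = -13890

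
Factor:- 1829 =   -  31^1 * 59^1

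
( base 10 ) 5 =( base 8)5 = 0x5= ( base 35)5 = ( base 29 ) 5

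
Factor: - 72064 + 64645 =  - 3^1* 2473^1 = -  7419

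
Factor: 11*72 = 792 = 2^3*3^2*11^1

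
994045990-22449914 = 971596076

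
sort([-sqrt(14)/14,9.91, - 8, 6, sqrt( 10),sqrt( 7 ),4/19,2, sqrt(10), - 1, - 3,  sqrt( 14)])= [ - 8, - 3 , - 1, - sqrt( 14 ) /14, 4/19,2, sqrt (7),sqrt( 10),sqrt( 10 ),  sqrt( 14),6, 9.91] 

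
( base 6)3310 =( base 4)23322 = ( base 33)n3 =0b1011111010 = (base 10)762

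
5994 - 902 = 5092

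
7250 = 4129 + 3121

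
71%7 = 1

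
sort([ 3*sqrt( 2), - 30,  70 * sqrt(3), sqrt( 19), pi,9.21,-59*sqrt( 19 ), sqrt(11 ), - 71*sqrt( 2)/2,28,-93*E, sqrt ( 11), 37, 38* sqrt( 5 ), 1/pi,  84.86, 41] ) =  [-59*sqrt( 19), - 93*E, - 71*sqrt(2)/2, - 30,  1/pi, pi, sqrt( 11 ),sqrt( 11) , 3*sqrt( 2), sqrt( 19),9.21 , 28, 37,41, 84.86, 38*sqrt( 5), 70*sqrt ( 3 )]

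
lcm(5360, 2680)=5360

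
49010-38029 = 10981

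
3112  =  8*389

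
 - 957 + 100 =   -  857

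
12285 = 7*1755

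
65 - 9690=-9625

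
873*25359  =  22138407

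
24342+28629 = 52971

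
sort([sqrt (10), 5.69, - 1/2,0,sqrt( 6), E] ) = [ - 1/2, 0,sqrt (6 ) , E,sqrt(  10 ),5.69 ]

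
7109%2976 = 1157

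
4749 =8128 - 3379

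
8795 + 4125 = 12920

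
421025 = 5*84205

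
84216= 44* 1914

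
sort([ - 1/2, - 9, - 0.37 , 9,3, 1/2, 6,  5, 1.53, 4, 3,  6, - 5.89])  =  [ - 9,-5.89, - 1/2,- 0.37, 1/2, 1.53, 3, 3, 4, 5, 6, 6, 9]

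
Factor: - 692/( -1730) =2/5  =  2^1*5^ ( - 1 )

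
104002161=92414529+11587632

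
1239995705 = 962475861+277519844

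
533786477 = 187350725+346435752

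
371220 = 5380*69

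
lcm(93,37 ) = 3441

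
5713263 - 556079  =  5157184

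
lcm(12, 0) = 0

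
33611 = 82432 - 48821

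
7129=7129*1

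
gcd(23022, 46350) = 18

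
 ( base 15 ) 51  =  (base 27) 2m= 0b1001100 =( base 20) 3G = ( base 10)76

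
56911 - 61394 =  - 4483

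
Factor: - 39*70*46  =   - 125580 = -2^2*3^1*5^1*7^1*13^1*23^1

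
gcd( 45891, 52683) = 3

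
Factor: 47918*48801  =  2338446318  =  2^1*3^1*13^1 *19^1*97^1*16267^1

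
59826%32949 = 26877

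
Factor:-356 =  - 2^2*89^1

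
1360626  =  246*5531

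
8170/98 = 83 + 18/49 =83.37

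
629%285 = 59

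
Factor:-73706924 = -2^2*811^1*22721^1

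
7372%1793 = 200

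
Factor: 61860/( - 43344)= - 5155/3612 = -2^(- 2 )*3^ ( - 1 ) * 5^1*7^( - 1)*43^( - 1) * 1031^1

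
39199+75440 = 114639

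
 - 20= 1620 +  -1640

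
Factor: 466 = 2^1*233^1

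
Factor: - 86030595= - 3^2*5^1 * 7^1*273113^1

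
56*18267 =1022952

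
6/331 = 6/331 = 0.02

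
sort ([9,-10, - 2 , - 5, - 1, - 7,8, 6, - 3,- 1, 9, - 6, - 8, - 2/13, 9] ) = [  -  10, - 8,-7, - 6,-5, -3 , - 2, - 1, - 1, -2/13, 6 , 8, 9,9,9]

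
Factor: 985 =5^1*197^1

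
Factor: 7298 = 2^1 *41^1*89^1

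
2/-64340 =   -  1/32170=-  0.00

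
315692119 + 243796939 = 559489058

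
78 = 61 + 17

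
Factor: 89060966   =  2^1*79^1*733^1 *769^1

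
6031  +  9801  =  15832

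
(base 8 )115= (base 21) 3E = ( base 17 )49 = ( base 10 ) 77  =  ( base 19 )41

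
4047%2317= 1730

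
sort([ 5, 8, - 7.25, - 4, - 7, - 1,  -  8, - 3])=[-8, - 7.25,-7,-4,  -  3, - 1, 5, 8 ]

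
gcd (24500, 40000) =500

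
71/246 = 71/246 = 0.29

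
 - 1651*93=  - 153543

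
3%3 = 0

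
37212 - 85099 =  - 47887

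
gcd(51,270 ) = 3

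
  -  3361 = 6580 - 9941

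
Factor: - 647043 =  - 3^1 * 215681^1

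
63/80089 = 63/80089 = 0.00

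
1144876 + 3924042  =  5068918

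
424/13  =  32 + 8/13 = 32.62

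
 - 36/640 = -1 + 151/160 = - 0.06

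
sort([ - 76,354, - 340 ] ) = [ - 340, - 76, 354]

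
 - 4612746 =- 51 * 90446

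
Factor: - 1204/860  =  -5^(  -  1 ) * 7^1 = - 7/5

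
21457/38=21457/38 = 564.66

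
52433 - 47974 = 4459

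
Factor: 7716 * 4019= 31010604 = 2^2 *3^1 * 643^1  *4019^1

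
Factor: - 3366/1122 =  - 3^1 = - 3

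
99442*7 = 696094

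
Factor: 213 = 3^1 * 71^1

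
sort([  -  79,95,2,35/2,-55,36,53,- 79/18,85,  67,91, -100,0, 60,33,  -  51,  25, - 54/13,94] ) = [ - 100 ,- 79,-55, - 51, - 79/18, - 54/13,0 , 2,35/2,25,  33,36,53,60,67,85, 91, 94,95 ]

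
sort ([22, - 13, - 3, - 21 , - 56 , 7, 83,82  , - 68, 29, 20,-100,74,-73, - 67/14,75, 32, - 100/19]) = [ - 100, - 73, - 68, - 56, - 21, - 13, - 100/19, - 67/14, - 3, 7, 20, 22,29,32,74,75, 82,83]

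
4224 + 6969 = 11193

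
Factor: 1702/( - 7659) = - 2/9=- 2^1 * 3^( - 2 )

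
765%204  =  153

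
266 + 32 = 298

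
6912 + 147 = 7059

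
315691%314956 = 735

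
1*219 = 219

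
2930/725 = 586/145 = 4.04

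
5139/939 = 1713/313=   5.47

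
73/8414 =73/8414=0.01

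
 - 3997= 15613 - 19610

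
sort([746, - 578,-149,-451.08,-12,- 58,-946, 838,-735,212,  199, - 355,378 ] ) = [-946, - 735, - 578,-451.08,-355,-149, - 58,-12,199,212,378,746, 838 ] 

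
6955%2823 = 1309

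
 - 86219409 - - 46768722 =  - 39450687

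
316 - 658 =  - 342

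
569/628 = 569/628 = 0.91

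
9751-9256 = 495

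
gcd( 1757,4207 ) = 7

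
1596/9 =532/3 = 177.33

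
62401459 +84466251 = 146867710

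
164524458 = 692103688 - 527579230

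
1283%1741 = 1283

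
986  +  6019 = 7005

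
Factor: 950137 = 487^1*1951^1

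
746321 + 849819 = 1596140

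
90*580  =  52200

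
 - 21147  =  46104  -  67251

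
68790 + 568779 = 637569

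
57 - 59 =- 2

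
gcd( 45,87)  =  3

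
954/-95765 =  - 954/95765 = -  0.01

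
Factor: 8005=5^1 * 1601^1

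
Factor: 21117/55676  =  2^(-2 ) *3^1*31^(-1 )*449^( - 1) * 7039^1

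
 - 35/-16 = 35/16 = 2.19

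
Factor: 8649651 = 3^1 * 17^1*31^1*5471^1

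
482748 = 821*588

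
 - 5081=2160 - 7241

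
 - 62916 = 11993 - 74909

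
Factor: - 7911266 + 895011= - 7016255 = - 5^1*1403251^1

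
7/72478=1/10354 = 0.00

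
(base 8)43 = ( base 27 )18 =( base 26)19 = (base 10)35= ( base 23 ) 1C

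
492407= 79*6233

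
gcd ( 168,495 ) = 3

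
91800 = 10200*9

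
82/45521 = 82/45521 = 0.00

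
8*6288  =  50304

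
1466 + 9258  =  10724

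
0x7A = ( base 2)1111010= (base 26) 4i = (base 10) 122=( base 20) 62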